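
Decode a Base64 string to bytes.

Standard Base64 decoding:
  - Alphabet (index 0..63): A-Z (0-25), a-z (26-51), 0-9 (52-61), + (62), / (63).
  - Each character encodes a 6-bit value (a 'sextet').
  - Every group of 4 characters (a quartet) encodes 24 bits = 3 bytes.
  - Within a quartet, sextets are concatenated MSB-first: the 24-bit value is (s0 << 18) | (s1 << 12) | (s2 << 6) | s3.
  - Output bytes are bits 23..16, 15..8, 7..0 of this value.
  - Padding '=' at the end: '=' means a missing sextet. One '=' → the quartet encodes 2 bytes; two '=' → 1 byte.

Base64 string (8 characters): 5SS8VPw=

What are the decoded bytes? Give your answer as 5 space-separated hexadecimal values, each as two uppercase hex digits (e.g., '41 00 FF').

After char 0 ('5'=57): chars_in_quartet=1 acc=0x39 bytes_emitted=0
After char 1 ('S'=18): chars_in_quartet=2 acc=0xE52 bytes_emitted=0
After char 2 ('S'=18): chars_in_quartet=3 acc=0x39492 bytes_emitted=0
After char 3 ('8'=60): chars_in_quartet=4 acc=0xE524BC -> emit E5 24 BC, reset; bytes_emitted=3
After char 4 ('V'=21): chars_in_quartet=1 acc=0x15 bytes_emitted=3
After char 5 ('P'=15): chars_in_quartet=2 acc=0x54F bytes_emitted=3
After char 6 ('w'=48): chars_in_quartet=3 acc=0x153F0 bytes_emitted=3
Padding '=': partial quartet acc=0x153F0 -> emit 54 FC; bytes_emitted=5

Answer: E5 24 BC 54 FC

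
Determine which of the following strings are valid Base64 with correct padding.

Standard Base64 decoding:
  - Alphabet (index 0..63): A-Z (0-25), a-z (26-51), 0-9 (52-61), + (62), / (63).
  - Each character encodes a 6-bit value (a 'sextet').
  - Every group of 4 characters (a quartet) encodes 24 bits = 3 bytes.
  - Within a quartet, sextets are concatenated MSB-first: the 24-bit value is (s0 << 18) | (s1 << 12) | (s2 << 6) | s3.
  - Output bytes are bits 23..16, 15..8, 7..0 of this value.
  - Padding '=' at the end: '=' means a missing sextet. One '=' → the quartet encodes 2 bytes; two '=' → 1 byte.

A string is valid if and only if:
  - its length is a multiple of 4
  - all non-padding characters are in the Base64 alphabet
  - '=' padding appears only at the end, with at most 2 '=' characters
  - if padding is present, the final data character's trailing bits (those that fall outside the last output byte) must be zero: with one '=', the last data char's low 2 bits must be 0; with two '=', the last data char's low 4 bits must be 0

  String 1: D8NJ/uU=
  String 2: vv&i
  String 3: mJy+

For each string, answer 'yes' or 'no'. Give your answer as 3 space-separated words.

String 1: 'D8NJ/uU=' → valid
String 2: 'vv&i' → invalid (bad char(s): ['&'])
String 3: 'mJy+' → valid

Answer: yes no yes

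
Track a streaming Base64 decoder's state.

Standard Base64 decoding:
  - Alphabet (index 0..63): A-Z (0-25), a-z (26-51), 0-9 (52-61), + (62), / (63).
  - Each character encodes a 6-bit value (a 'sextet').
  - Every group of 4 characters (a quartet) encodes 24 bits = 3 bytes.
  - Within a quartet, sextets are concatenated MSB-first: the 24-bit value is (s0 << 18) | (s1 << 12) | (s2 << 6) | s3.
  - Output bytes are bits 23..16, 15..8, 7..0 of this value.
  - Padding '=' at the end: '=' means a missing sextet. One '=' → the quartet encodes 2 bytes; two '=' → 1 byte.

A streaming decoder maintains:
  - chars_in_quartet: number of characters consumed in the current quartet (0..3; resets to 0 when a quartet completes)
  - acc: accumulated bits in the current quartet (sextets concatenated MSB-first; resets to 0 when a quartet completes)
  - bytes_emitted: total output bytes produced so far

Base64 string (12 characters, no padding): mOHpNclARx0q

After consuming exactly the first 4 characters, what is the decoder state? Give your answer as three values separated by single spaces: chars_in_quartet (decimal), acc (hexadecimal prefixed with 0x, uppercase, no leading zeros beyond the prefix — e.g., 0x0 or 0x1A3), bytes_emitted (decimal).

After char 0 ('m'=38): chars_in_quartet=1 acc=0x26 bytes_emitted=0
After char 1 ('O'=14): chars_in_quartet=2 acc=0x98E bytes_emitted=0
After char 2 ('H'=7): chars_in_quartet=3 acc=0x26387 bytes_emitted=0
After char 3 ('p'=41): chars_in_quartet=4 acc=0x98E1E9 -> emit 98 E1 E9, reset; bytes_emitted=3

Answer: 0 0x0 3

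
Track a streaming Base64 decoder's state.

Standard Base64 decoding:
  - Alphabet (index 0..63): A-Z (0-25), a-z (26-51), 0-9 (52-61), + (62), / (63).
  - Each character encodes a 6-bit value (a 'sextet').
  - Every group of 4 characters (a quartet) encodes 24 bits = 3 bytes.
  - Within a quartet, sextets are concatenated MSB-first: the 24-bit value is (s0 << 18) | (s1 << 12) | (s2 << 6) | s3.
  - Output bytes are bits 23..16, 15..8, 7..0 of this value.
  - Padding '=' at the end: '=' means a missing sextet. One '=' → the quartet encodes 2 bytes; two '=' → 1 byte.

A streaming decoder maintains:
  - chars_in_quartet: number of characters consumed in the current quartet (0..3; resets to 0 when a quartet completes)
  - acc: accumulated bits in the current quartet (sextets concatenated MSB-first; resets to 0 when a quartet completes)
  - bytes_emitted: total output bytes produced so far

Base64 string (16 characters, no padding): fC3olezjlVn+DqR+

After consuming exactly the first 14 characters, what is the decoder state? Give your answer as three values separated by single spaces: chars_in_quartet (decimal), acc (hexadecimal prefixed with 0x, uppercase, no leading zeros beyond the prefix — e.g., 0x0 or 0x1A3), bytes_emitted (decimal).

Answer: 2 0xEA 9

Derivation:
After char 0 ('f'=31): chars_in_quartet=1 acc=0x1F bytes_emitted=0
After char 1 ('C'=2): chars_in_quartet=2 acc=0x7C2 bytes_emitted=0
After char 2 ('3'=55): chars_in_quartet=3 acc=0x1F0B7 bytes_emitted=0
After char 3 ('o'=40): chars_in_quartet=4 acc=0x7C2DE8 -> emit 7C 2D E8, reset; bytes_emitted=3
After char 4 ('l'=37): chars_in_quartet=1 acc=0x25 bytes_emitted=3
After char 5 ('e'=30): chars_in_quartet=2 acc=0x95E bytes_emitted=3
After char 6 ('z'=51): chars_in_quartet=3 acc=0x257B3 bytes_emitted=3
After char 7 ('j'=35): chars_in_quartet=4 acc=0x95ECE3 -> emit 95 EC E3, reset; bytes_emitted=6
After char 8 ('l'=37): chars_in_quartet=1 acc=0x25 bytes_emitted=6
After char 9 ('V'=21): chars_in_quartet=2 acc=0x955 bytes_emitted=6
After char 10 ('n'=39): chars_in_quartet=3 acc=0x25567 bytes_emitted=6
After char 11 ('+'=62): chars_in_quartet=4 acc=0x9559FE -> emit 95 59 FE, reset; bytes_emitted=9
After char 12 ('D'=3): chars_in_quartet=1 acc=0x3 bytes_emitted=9
After char 13 ('q'=42): chars_in_quartet=2 acc=0xEA bytes_emitted=9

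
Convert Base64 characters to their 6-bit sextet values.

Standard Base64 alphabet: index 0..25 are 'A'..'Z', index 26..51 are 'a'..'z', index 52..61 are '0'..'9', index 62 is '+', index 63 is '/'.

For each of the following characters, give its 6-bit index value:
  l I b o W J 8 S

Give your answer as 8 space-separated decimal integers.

'l': a..z range, 26 + ord('l') − ord('a') = 37
'I': A..Z range, ord('I') − ord('A') = 8
'b': a..z range, 26 + ord('b') − ord('a') = 27
'o': a..z range, 26 + ord('o') − ord('a') = 40
'W': A..Z range, ord('W') − ord('A') = 22
'J': A..Z range, ord('J') − ord('A') = 9
'8': 0..9 range, 52 + ord('8') − ord('0') = 60
'S': A..Z range, ord('S') − ord('A') = 18

Answer: 37 8 27 40 22 9 60 18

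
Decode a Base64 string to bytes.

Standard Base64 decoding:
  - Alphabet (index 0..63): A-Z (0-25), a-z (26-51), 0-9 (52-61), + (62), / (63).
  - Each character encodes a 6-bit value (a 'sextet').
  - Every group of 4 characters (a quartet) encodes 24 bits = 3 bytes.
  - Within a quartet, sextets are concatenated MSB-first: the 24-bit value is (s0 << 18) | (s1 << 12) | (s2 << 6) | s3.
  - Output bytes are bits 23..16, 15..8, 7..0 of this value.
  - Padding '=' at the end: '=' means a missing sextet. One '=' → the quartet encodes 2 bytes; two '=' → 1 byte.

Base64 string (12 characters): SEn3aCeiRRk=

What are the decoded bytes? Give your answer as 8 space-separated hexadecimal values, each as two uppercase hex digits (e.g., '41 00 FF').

Answer: 48 49 F7 68 27 A2 45 19

Derivation:
After char 0 ('S'=18): chars_in_quartet=1 acc=0x12 bytes_emitted=0
After char 1 ('E'=4): chars_in_quartet=2 acc=0x484 bytes_emitted=0
After char 2 ('n'=39): chars_in_quartet=3 acc=0x12127 bytes_emitted=0
After char 3 ('3'=55): chars_in_quartet=4 acc=0x4849F7 -> emit 48 49 F7, reset; bytes_emitted=3
After char 4 ('a'=26): chars_in_quartet=1 acc=0x1A bytes_emitted=3
After char 5 ('C'=2): chars_in_quartet=2 acc=0x682 bytes_emitted=3
After char 6 ('e'=30): chars_in_quartet=3 acc=0x1A09E bytes_emitted=3
After char 7 ('i'=34): chars_in_quartet=4 acc=0x6827A2 -> emit 68 27 A2, reset; bytes_emitted=6
After char 8 ('R'=17): chars_in_quartet=1 acc=0x11 bytes_emitted=6
After char 9 ('R'=17): chars_in_quartet=2 acc=0x451 bytes_emitted=6
After char 10 ('k'=36): chars_in_quartet=3 acc=0x11464 bytes_emitted=6
Padding '=': partial quartet acc=0x11464 -> emit 45 19; bytes_emitted=8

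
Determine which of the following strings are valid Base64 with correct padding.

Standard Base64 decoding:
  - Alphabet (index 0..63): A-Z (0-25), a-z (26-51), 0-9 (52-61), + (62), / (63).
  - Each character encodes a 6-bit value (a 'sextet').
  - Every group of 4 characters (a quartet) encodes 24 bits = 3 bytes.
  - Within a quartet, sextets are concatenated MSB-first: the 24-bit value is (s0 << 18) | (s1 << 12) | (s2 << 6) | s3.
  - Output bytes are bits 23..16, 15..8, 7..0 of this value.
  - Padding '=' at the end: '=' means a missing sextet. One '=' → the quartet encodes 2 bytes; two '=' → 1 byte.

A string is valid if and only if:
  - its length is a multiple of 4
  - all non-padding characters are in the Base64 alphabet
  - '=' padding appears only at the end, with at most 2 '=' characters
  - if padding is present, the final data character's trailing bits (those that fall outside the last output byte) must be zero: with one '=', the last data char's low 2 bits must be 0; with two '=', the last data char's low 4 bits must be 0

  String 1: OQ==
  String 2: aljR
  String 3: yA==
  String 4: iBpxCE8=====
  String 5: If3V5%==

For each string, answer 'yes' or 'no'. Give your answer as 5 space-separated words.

String 1: 'OQ==' → valid
String 2: 'aljR' → valid
String 3: 'yA==' → valid
String 4: 'iBpxCE8=====' → invalid (5 pad chars (max 2))
String 5: 'If3V5%==' → invalid (bad char(s): ['%'])

Answer: yes yes yes no no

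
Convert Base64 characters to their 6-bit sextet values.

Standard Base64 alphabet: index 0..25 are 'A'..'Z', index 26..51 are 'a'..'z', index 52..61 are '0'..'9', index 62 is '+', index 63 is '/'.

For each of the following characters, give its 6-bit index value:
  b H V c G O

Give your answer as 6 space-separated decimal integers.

'b': a..z range, 26 + ord('b') − ord('a') = 27
'H': A..Z range, ord('H') − ord('A') = 7
'V': A..Z range, ord('V') − ord('A') = 21
'c': a..z range, 26 + ord('c') − ord('a') = 28
'G': A..Z range, ord('G') − ord('A') = 6
'O': A..Z range, ord('O') − ord('A') = 14

Answer: 27 7 21 28 6 14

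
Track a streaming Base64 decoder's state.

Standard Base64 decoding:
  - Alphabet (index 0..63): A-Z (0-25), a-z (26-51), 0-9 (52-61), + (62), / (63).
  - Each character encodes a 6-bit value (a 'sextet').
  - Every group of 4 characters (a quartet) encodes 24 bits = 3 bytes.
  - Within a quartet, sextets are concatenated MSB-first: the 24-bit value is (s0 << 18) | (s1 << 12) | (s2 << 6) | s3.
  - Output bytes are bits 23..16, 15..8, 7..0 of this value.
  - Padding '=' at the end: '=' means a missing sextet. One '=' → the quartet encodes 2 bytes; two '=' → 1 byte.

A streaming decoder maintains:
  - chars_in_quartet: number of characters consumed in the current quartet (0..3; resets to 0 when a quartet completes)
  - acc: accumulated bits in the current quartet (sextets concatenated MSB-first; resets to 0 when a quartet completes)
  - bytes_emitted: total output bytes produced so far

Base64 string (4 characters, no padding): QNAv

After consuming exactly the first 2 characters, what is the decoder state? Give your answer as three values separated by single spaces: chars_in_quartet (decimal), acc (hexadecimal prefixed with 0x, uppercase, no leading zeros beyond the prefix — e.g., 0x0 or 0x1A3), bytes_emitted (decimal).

After char 0 ('Q'=16): chars_in_quartet=1 acc=0x10 bytes_emitted=0
After char 1 ('N'=13): chars_in_quartet=2 acc=0x40D bytes_emitted=0

Answer: 2 0x40D 0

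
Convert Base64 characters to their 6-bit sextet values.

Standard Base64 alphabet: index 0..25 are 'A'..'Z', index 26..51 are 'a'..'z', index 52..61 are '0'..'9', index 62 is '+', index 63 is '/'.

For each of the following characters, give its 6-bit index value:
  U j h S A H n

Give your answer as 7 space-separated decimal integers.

'U': A..Z range, ord('U') − ord('A') = 20
'j': a..z range, 26 + ord('j') − ord('a') = 35
'h': a..z range, 26 + ord('h') − ord('a') = 33
'S': A..Z range, ord('S') − ord('A') = 18
'A': A..Z range, ord('A') − ord('A') = 0
'H': A..Z range, ord('H') − ord('A') = 7
'n': a..z range, 26 + ord('n') − ord('a') = 39

Answer: 20 35 33 18 0 7 39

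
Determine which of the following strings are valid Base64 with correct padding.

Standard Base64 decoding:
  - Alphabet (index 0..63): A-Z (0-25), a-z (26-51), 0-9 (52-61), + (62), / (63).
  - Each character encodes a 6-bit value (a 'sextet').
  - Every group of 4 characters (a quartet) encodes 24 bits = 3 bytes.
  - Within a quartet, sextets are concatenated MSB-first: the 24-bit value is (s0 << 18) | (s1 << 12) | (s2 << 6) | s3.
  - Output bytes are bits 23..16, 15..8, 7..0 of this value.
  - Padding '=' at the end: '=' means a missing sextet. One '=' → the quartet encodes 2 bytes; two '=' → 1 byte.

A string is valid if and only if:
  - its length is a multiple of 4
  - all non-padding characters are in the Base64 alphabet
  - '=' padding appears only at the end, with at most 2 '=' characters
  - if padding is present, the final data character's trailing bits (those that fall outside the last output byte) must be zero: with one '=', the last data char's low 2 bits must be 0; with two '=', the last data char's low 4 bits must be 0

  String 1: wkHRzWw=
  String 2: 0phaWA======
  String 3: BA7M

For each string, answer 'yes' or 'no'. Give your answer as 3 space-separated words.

Answer: yes no yes

Derivation:
String 1: 'wkHRzWw=' → valid
String 2: '0phaWA======' → invalid (6 pad chars (max 2))
String 3: 'BA7M' → valid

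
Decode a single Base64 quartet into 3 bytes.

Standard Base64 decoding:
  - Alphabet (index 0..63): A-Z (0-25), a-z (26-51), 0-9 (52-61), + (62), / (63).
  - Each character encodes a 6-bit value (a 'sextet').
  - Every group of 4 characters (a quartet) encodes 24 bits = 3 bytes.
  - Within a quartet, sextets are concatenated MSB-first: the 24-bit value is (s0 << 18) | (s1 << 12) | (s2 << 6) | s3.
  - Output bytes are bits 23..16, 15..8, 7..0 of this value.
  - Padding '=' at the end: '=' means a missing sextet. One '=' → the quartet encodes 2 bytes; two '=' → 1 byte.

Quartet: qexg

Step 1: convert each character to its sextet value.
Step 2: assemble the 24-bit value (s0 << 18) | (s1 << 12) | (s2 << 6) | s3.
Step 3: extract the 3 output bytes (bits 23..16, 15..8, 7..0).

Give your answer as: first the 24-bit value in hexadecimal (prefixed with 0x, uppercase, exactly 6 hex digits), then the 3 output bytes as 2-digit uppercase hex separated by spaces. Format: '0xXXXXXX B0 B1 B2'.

Sextets: q=42, e=30, x=49, g=32
24-bit: (42<<18) | (30<<12) | (49<<6) | 32
      = 0xA80000 | 0x01E000 | 0x000C40 | 0x000020
      = 0xA9EC60
Bytes: (v>>16)&0xFF=A9, (v>>8)&0xFF=EC, v&0xFF=60

Answer: 0xA9EC60 A9 EC 60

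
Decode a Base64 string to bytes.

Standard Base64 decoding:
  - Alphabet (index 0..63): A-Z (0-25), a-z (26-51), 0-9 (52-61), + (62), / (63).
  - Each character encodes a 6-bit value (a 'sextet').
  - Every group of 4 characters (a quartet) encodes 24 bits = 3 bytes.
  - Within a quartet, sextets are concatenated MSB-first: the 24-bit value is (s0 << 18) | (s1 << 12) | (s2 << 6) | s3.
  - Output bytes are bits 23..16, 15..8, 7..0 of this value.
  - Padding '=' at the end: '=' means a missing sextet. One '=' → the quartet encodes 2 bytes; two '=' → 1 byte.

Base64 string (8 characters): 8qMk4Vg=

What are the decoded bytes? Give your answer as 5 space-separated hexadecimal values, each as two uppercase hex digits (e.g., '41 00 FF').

After char 0 ('8'=60): chars_in_quartet=1 acc=0x3C bytes_emitted=0
After char 1 ('q'=42): chars_in_quartet=2 acc=0xF2A bytes_emitted=0
After char 2 ('M'=12): chars_in_quartet=3 acc=0x3CA8C bytes_emitted=0
After char 3 ('k'=36): chars_in_quartet=4 acc=0xF2A324 -> emit F2 A3 24, reset; bytes_emitted=3
After char 4 ('4'=56): chars_in_quartet=1 acc=0x38 bytes_emitted=3
After char 5 ('V'=21): chars_in_quartet=2 acc=0xE15 bytes_emitted=3
After char 6 ('g'=32): chars_in_quartet=3 acc=0x38560 bytes_emitted=3
Padding '=': partial quartet acc=0x38560 -> emit E1 58; bytes_emitted=5

Answer: F2 A3 24 E1 58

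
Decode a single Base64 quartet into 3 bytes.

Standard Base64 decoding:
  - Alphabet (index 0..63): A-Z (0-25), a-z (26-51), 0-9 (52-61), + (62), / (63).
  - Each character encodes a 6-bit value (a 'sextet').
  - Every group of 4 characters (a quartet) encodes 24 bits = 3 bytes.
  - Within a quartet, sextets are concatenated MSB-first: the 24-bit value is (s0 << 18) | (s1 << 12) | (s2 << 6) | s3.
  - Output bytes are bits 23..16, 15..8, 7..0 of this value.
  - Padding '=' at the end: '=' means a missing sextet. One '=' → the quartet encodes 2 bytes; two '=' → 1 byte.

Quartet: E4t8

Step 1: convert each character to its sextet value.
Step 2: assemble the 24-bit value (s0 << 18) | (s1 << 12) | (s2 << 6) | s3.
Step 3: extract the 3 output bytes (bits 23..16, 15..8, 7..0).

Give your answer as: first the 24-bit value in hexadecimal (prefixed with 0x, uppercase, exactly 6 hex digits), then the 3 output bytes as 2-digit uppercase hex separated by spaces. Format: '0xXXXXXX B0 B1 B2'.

Sextets: E=4, 4=56, t=45, 8=60
24-bit: (4<<18) | (56<<12) | (45<<6) | 60
      = 0x100000 | 0x038000 | 0x000B40 | 0x00003C
      = 0x138B7C
Bytes: (v>>16)&0xFF=13, (v>>8)&0xFF=8B, v&0xFF=7C

Answer: 0x138B7C 13 8B 7C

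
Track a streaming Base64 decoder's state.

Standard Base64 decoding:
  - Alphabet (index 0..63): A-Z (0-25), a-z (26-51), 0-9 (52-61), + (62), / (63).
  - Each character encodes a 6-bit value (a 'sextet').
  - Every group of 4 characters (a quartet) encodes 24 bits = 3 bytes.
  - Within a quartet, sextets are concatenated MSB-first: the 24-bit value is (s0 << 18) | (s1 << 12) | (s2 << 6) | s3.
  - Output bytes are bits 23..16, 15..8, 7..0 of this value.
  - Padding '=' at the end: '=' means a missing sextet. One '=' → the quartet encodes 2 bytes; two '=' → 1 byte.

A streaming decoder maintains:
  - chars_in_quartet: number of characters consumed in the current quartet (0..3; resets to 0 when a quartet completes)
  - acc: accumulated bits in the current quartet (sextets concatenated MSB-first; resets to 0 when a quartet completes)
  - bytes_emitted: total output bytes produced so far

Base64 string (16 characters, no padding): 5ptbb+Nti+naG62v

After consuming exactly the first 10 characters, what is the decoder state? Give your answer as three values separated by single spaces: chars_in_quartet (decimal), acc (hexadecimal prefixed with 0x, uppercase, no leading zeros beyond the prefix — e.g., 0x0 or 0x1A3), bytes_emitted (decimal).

After char 0 ('5'=57): chars_in_quartet=1 acc=0x39 bytes_emitted=0
After char 1 ('p'=41): chars_in_quartet=2 acc=0xE69 bytes_emitted=0
After char 2 ('t'=45): chars_in_quartet=3 acc=0x39A6D bytes_emitted=0
After char 3 ('b'=27): chars_in_quartet=4 acc=0xE69B5B -> emit E6 9B 5B, reset; bytes_emitted=3
After char 4 ('b'=27): chars_in_quartet=1 acc=0x1B bytes_emitted=3
After char 5 ('+'=62): chars_in_quartet=2 acc=0x6FE bytes_emitted=3
After char 6 ('N'=13): chars_in_quartet=3 acc=0x1BF8D bytes_emitted=3
After char 7 ('t'=45): chars_in_quartet=4 acc=0x6FE36D -> emit 6F E3 6D, reset; bytes_emitted=6
After char 8 ('i'=34): chars_in_quartet=1 acc=0x22 bytes_emitted=6
After char 9 ('+'=62): chars_in_quartet=2 acc=0x8BE bytes_emitted=6

Answer: 2 0x8BE 6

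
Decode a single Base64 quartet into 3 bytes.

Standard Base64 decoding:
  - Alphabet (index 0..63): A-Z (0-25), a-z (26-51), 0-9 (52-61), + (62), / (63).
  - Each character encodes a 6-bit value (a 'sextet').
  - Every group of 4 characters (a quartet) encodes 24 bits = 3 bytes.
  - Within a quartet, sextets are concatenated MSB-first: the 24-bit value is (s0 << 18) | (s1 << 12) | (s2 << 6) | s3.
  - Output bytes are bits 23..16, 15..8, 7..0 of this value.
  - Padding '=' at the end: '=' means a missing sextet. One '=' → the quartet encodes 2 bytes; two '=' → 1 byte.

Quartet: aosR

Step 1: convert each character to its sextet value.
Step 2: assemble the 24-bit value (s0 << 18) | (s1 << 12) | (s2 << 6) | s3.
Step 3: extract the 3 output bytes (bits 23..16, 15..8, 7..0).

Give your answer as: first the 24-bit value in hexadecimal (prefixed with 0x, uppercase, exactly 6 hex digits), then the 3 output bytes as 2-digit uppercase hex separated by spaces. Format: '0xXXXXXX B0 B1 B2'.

Sextets: a=26, o=40, s=44, R=17
24-bit: (26<<18) | (40<<12) | (44<<6) | 17
      = 0x680000 | 0x028000 | 0x000B00 | 0x000011
      = 0x6A8B11
Bytes: (v>>16)&0xFF=6A, (v>>8)&0xFF=8B, v&0xFF=11

Answer: 0x6A8B11 6A 8B 11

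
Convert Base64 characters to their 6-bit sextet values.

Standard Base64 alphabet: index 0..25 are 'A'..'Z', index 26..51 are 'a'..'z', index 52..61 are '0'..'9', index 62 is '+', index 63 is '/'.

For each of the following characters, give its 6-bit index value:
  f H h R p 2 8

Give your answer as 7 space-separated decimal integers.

'f': a..z range, 26 + ord('f') − ord('a') = 31
'H': A..Z range, ord('H') − ord('A') = 7
'h': a..z range, 26 + ord('h') − ord('a') = 33
'R': A..Z range, ord('R') − ord('A') = 17
'p': a..z range, 26 + ord('p') − ord('a') = 41
'2': 0..9 range, 52 + ord('2') − ord('0') = 54
'8': 0..9 range, 52 + ord('8') − ord('0') = 60

Answer: 31 7 33 17 41 54 60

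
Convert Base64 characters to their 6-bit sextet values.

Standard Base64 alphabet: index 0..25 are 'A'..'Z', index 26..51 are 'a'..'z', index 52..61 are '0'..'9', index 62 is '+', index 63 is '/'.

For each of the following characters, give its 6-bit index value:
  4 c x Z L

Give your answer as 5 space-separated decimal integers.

Answer: 56 28 49 25 11

Derivation:
'4': 0..9 range, 52 + ord('4') − ord('0') = 56
'c': a..z range, 26 + ord('c') − ord('a') = 28
'x': a..z range, 26 + ord('x') − ord('a') = 49
'Z': A..Z range, ord('Z') − ord('A') = 25
'L': A..Z range, ord('L') − ord('A') = 11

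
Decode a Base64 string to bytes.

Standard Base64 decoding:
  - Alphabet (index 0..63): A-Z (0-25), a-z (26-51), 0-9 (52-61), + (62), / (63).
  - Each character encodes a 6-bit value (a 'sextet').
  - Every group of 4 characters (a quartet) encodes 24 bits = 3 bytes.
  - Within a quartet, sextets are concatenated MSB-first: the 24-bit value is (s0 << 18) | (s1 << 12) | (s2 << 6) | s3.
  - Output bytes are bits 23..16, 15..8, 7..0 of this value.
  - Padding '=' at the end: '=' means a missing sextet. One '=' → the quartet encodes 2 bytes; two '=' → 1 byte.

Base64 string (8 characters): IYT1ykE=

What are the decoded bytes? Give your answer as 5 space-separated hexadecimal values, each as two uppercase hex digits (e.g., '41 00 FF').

Answer: 21 84 F5 CA 41

Derivation:
After char 0 ('I'=8): chars_in_quartet=1 acc=0x8 bytes_emitted=0
After char 1 ('Y'=24): chars_in_quartet=2 acc=0x218 bytes_emitted=0
After char 2 ('T'=19): chars_in_quartet=3 acc=0x8613 bytes_emitted=0
After char 3 ('1'=53): chars_in_quartet=4 acc=0x2184F5 -> emit 21 84 F5, reset; bytes_emitted=3
After char 4 ('y'=50): chars_in_quartet=1 acc=0x32 bytes_emitted=3
After char 5 ('k'=36): chars_in_quartet=2 acc=0xCA4 bytes_emitted=3
After char 6 ('E'=4): chars_in_quartet=3 acc=0x32904 bytes_emitted=3
Padding '=': partial quartet acc=0x32904 -> emit CA 41; bytes_emitted=5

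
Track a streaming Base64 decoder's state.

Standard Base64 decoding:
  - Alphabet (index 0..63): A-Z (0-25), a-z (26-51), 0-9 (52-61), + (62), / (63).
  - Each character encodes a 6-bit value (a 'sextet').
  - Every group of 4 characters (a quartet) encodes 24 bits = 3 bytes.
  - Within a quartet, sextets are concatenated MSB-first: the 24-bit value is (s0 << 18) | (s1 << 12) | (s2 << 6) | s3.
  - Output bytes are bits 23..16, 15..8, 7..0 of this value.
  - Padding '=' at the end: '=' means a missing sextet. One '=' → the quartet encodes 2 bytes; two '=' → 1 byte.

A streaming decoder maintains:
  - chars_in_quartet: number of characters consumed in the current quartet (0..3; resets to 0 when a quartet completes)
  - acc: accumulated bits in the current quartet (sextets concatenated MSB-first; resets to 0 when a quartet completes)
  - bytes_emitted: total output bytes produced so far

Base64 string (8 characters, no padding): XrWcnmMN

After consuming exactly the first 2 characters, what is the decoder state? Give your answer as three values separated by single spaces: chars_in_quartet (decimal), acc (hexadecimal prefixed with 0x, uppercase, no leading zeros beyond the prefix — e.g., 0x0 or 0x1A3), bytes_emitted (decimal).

Answer: 2 0x5EB 0

Derivation:
After char 0 ('X'=23): chars_in_quartet=1 acc=0x17 bytes_emitted=0
After char 1 ('r'=43): chars_in_quartet=2 acc=0x5EB bytes_emitted=0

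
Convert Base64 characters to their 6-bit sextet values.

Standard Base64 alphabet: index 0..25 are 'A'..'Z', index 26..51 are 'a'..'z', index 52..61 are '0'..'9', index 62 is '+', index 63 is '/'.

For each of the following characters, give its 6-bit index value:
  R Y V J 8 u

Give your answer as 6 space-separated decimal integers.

'R': A..Z range, ord('R') − ord('A') = 17
'Y': A..Z range, ord('Y') − ord('A') = 24
'V': A..Z range, ord('V') − ord('A') = 21
'J': A..Z range, ord('J') − ord('A') = 9
'8': 0..9 range, 52 + ord('8') − ord('0') = 60
'u': a..z range, 26 + ord('u') − ord('a') = 46

Answer: 17 24 21 9 60 46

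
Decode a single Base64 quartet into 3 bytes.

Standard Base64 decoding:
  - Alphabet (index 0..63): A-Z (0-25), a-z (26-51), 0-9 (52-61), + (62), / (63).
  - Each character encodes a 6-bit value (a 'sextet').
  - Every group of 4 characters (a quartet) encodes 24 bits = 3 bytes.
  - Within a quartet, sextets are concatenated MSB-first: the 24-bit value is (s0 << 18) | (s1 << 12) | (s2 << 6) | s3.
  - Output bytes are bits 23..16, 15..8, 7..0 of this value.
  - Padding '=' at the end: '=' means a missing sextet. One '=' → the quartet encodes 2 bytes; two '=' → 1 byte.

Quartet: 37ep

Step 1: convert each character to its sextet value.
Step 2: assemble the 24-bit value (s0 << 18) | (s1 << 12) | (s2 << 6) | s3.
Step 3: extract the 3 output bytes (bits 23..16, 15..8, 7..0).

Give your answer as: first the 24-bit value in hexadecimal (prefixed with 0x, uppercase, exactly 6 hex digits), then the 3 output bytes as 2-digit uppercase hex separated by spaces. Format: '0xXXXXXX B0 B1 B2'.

Sextets: 3=55, 7=59, e=30, p=41
24-bit: (55<<18) | (59<<12) | (30<<6) | 41
      = 0xDC0000 | 0x03B000 | 0x000780 | 0x000029
      = 0xDFB7A9
Bytes: (v>>16)&0xFF=DF, (v>>8)&0xFF=B7, v&0xFF=A9

Answer: 0xDFB7A9 DF B7 A9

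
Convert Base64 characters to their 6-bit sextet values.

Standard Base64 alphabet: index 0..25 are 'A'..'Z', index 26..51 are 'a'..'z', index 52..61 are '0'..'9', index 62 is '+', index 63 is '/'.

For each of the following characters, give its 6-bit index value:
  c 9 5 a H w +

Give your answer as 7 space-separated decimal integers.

Answer: 28 61 57 26 7 48 62

Derivation:
'c': a..z range, 26 + ord('c') − ord('a') = 28
'9': 0..9 range, 52 + ord('9') − ord('0') = 61
'5': 0..9 range, 52 + ord('5') − ord('0') = 57
'a': a..z range, 26 + ord('a') − ord('a') = 26
'H': A..Z range, ord('H') − ord('A') = 7
'w': a..z range, 26 + ord('w') − ord('a') = 48
'+': index 62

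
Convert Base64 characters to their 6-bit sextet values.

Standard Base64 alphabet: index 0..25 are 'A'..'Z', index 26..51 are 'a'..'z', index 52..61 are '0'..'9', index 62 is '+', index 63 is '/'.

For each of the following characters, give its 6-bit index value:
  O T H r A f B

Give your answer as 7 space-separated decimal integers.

Answer: 14 19 7 43 0 31 1

Derivation:
'O': A..Z range, ord('O') − ord('A') = 14
'T': A..Z range, ord('T') − ord('A') = 19
'H': A..Z range, ord('H') − ord('A') = 7
'r': a..z range, 26 + ord('r') − ord('a') = 43
'A': A..Z range, ord('A') − ord('A') = 0
'f': a..z range, 26 + ord('f') − ord('a') = 31
'B': A..Z range, ord('B') − ord('A') = 1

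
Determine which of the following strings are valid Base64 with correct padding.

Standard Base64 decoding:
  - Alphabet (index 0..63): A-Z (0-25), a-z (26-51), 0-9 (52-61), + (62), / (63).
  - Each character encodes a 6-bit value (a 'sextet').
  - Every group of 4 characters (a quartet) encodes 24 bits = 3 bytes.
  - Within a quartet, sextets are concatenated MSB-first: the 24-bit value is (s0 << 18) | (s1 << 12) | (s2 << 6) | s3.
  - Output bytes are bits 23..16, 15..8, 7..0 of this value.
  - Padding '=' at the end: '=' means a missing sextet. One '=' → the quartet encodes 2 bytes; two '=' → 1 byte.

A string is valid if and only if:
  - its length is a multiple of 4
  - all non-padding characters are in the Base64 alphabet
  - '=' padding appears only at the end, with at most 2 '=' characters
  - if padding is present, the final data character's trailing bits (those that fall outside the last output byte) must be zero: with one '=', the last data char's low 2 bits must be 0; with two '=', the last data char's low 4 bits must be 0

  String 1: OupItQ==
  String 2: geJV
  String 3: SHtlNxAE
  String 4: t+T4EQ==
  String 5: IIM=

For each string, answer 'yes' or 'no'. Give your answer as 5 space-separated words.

Answer: yes yes yes yes yes

Derivation:
String 1: 'OupItQ==' → valid
String 2: 'geJV' → valid
String 3: 'SHtlNxAE' → valid
String 4: 't+T4EQ==' → valid
String 5: 'IIM=' → valid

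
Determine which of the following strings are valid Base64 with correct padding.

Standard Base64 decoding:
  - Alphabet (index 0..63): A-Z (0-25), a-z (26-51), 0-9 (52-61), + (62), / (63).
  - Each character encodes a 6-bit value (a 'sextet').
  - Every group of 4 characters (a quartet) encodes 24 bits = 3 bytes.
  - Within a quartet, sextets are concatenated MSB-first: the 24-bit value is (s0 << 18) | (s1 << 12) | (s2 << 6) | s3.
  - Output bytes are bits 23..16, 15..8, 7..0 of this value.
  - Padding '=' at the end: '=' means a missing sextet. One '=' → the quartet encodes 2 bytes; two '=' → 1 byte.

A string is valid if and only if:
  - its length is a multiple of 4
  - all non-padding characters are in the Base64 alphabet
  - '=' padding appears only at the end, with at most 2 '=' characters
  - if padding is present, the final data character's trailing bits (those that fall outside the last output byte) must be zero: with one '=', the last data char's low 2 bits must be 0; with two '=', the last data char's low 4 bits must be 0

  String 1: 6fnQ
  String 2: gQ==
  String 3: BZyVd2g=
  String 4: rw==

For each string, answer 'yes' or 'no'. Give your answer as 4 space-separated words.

String 1: '6fnQ' → valid
String 2: 'gQ==' → valid
String 3: 'BZyVd2g=' → valid
String 4: 'rw==' → valid

Answer: yes yes yes yes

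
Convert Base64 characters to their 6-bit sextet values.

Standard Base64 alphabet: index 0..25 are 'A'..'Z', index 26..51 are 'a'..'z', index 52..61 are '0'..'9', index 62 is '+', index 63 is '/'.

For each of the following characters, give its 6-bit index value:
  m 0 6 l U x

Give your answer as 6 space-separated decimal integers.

Answer: 38 52 58 37 20 49

Derivation:
'm': a..z range, 26 + ord('m') − ord('a') = 38
'0': 0..9 range, 52 + ord('0') − ord('0') = 52
'6': 0..9 range, 52 + ord('6') − ord('0') = 58
'l': a..z range, 26 + ord('l') − ord('a') = 37
'U': A..Z range, ord('U') − ord('A') = 20
'x': a..z range, 26 + ord('x') − ord('a') = 49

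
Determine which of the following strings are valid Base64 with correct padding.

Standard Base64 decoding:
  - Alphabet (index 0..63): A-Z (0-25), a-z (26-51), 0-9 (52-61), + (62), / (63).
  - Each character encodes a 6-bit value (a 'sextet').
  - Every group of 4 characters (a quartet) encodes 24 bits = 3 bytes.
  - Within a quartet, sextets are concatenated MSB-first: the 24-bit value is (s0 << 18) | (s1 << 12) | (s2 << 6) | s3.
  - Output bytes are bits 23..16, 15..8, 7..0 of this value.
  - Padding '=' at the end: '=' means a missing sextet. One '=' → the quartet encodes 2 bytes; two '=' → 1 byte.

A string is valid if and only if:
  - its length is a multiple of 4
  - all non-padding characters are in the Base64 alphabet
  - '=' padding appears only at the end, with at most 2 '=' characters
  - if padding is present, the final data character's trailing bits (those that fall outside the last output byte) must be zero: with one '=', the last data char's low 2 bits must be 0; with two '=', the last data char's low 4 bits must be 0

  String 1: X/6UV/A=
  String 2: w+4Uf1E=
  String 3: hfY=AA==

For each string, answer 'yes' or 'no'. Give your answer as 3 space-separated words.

Answer: yes yes no

Derivation:
String 1: 'X/6UV/A=' → valid
String 2: 'w+4Uf1E=' → valid
String 3: 'hfY=AA==' → invalid (bad char(s): ['=']; '=' in middle)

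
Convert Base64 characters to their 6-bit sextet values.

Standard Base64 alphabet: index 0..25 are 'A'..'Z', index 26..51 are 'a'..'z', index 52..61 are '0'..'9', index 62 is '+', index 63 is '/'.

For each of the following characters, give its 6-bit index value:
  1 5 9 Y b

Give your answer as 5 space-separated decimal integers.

Answer: 53 57 61 24 27

Derivation:
'1': 0..9 range, 52 + ord('1') − ord('0') = 53
'5': 0..9 range, 52 + ord('5') − ord('0') = 57
'9': 0..9 range, 52 + ord('9') − ord('0') = 61
'Y': A..Z range, ord('Y') − ord('A') = 24
'b': a..z range, 26 + ord('b') − ord('a') = 27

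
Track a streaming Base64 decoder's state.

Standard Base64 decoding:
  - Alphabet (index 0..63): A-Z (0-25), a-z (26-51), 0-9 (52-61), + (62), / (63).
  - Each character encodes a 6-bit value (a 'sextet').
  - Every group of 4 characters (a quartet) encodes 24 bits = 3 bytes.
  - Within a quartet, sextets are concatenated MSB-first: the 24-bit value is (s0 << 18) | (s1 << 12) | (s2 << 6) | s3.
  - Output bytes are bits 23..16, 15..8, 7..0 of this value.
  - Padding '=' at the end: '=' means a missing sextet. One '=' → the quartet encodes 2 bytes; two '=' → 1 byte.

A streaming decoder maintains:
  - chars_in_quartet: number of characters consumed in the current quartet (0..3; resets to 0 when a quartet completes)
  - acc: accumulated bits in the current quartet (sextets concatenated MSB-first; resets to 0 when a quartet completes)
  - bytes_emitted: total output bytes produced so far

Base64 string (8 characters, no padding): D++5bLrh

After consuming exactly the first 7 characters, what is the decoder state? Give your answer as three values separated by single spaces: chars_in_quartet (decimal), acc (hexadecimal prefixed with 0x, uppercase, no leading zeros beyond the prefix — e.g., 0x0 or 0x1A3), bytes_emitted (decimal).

After char 0 ('D'=3): chars_in_quartet=1 acc=0x3 bytes_emitted=0
After char 1 ('+'=62): chars_in_quartet=2 acc=0xFE bytes_emitted=0
After char 2 ('+'=62): chars_in_quartet=3 acc=0x3FBE bytes_emitted=0
After char 3 ('5'=57): chars_in_quartet=4 acc=0xFEFB9 -> emit 0F EF B9, reset; bytes_emitted=3
After char 4 ('b'=27): chars_in_quartet=1 acc=0x1B bytes_emitted=3
After char 5 ('L'=11): chars_in_quartet=2 acc=0x6CB bytes_emitted=3
After char 6 ('r'=43): chars_in_quartet=3 acc=0x1B2EB bytes_emitted=3

Answer: 3 0x1B2EB 3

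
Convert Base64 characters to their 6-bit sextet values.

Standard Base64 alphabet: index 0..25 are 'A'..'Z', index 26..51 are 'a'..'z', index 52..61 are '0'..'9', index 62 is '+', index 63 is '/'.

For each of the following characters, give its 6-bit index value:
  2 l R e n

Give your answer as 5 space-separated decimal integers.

'2': 0..9 range, 52 + ord('2') − ord('0') = 54
'l': a..z range, 26 + ord('l') − ord('a') = 37
'R': A..Z range, ord('R') − ord('A') = 17
'e': a..z range, 26 + ord('e') − ord('a') = 30
'n': a..z range, 26 + ord('n') − ord('a') = 39

Answer: 54 37 17 30 39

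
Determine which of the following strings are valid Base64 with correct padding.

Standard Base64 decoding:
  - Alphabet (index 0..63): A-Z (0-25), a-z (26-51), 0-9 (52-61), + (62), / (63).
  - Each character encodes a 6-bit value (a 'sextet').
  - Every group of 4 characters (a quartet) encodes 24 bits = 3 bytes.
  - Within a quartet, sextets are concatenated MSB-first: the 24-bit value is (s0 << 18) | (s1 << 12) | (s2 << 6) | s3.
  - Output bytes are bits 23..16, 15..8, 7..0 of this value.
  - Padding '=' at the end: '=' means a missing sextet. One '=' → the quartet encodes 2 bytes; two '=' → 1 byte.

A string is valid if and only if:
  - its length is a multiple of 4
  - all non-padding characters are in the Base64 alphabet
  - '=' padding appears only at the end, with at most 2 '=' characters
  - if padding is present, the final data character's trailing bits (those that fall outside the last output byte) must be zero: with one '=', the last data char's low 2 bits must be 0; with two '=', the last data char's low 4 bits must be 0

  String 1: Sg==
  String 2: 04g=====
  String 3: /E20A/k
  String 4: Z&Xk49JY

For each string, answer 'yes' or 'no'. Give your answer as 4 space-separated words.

String 1: 'Sg==' → valid
String 2: '04g=====' → invalid (5 pad chars (max 2))
String 3: '/E20A/k' → invalid (len=7 not mult of 4)
String 4: 'Z&Xk49JY' → invalid (bad char(s): ['&'])

Answer: yes no no no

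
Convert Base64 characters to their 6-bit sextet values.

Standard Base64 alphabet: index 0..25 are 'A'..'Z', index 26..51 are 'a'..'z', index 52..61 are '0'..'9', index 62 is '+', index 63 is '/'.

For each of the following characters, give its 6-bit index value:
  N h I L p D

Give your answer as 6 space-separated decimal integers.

Answer: 13 33 8 11 41 3

Derivation:
'N': A..Z range, ord('N') − ord('A') = 13
'h': a..z range, 26 + ord('h') − ord('a') = 33
'I': A..Z range, ord('I') − ord('A') = 8
'L': A..Z range, ord('L') − ord('A') = 11
'p': a..z range, 26 + ord('p') − ord('a') = 41
'D': A..Z range, ord('D') − ord('A') = 3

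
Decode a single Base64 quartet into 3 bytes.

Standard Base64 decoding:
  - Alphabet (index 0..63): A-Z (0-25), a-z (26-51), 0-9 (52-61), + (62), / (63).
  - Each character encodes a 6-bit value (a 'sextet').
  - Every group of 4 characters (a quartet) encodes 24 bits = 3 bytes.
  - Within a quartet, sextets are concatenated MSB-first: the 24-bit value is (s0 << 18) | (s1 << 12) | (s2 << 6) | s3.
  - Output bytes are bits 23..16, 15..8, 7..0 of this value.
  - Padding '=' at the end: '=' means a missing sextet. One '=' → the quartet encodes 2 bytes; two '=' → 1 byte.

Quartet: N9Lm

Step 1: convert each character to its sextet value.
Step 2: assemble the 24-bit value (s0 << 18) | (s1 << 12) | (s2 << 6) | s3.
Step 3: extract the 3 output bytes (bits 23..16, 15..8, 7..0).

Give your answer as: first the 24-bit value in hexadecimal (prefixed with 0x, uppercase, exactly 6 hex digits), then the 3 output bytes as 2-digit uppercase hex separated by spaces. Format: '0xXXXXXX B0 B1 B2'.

Sextets: N=13, 9=61, L=11, m=38
24-bit: (13<<18) | (61<<12) | (11<<6) | 38
      = 0x340000 | 0x03D000 | 0x0002C0 | 0x000026
      = 0x37D2E6
Bytes: (v>>16)&0xFF=37, (v>>8)&0xFF=D2, v&0xFF=E6

Answer: 0x37D2E6 37 D2 E6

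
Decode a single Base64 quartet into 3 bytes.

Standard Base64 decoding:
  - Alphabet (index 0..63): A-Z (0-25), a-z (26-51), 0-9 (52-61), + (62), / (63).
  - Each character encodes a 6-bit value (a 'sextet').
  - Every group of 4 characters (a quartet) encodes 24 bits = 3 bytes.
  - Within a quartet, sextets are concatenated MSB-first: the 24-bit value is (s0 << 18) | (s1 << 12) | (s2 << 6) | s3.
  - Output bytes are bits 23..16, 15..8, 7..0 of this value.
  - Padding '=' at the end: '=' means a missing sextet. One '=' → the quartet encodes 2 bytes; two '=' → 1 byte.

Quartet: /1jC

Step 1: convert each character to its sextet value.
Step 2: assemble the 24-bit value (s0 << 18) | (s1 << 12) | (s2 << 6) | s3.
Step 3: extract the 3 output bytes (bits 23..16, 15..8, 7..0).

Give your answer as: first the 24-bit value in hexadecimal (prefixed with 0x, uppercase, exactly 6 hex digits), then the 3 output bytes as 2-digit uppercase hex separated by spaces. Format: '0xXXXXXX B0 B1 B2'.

Sextets: /=63, 1=53, j=35, C=2
24-bit: (63<<18) | (53<<12) | (35<<6) | 2
      = 0xFC0000 | 0x035000 | 0x0008C0 | 0x000002
      = 0xFF58C2
Bytes: (v>>16)&0xFF=FF, (v>>8)&0xFF=58, v&0xFF=C2

Answer: 0xFF58C2 FF 58 C2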